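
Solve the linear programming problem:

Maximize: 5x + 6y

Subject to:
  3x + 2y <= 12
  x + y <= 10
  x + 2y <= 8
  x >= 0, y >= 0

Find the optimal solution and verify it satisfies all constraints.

Feasible vertices: (0, 0), (0, 4), (2, 3), (4, 0)
Objective 5x + 6y at each vertex:
  (0, 0): 0
  (0, 4): 24
  (2, 3): 28
  (4, 0): 20
Maximum is 28 at (2, 3).
Verify constraints at (x, y) = (2, 3):
  3*2 + 2*3 = 12 <= 12 (active)
  1*2 + 1*3 = 5 <= 10
  1*2 + 2*3 = 8 <= 8 (active)
  x = 2 >= 0, y = 3 >= 0. All constraints satisfied.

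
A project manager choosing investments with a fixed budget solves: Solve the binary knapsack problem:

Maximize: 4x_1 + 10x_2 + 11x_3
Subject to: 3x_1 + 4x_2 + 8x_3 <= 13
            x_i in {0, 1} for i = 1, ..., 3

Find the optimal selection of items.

Items: item 1 (v=4, w=3), item 2 (v=10, w=4), item 3 (v=11, w=8)
Capacity: 13
Checking all 8 subsets (w = total weight, v = total value):
  {}: w = 0, v = 0
  {1}: w = 3, v = 4
  {2}: w = 4, v = 10
  {3}: w = 8, v = 11
  {1, 2}: w = 7, v = 14
  {1, 3}: w = 11, v = 15
  {2, 3}: w = 12, v = 21
  {1, 2, 3}: w = 15 > 13, infeasible
Best feasible subset: items [2, 3]
Total weight: 12 <= 13, total value: 21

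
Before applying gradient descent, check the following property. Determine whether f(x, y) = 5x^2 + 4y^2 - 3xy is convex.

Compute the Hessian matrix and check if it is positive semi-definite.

f(x,y) = 5x^2 + 4y^2 - 3xy
Hessian H = [[10, -3], [-3, 8]]
trace(H) = 18, det(H) = 71
Eigenvalues: (18 +/- sqrt(40)) / 2 = 12.16, 5.838
Since both eigenvalues > 0, f is convex.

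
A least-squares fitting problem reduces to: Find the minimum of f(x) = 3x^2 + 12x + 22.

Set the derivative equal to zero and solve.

f(x) = 3x^2 + 12x + 22
f'(x) = 6x + (12) = 0
x = -12/6 = -2
f(-2) = 10
Since f''(x) = 6 > 0, this is a minimum.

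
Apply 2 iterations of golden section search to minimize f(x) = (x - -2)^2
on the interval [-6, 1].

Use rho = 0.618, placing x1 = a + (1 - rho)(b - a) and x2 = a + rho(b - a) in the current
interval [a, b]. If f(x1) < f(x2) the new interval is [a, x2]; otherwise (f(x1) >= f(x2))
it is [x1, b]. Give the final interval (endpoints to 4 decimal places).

Golden section search for min of f(x) = (x - -2)^2 on [-6, 1].
Each step: x1 = a + (1 - rho)(b - a), x2 = a + rho(b - a); if f(x1) < f(x2) keep [a, x2], otherwise keep [x1, b].
Step 1: [-6.0000, 1.0000], x1=-3.3260 (f=1.7583), x2=-1.6740 (f=0.1063); f(x1) > f(x2) => keep [-3.3260, 1.0000]
Step 2: [-3.3260, 1.0000], x1=-1.6735 (f=0.1066), x2=-0.6525 (f=1.8157); f(x1) < f(x2) => keep [-3.3260, -0.6525]
Final interval: [-3.3260, -0.6525]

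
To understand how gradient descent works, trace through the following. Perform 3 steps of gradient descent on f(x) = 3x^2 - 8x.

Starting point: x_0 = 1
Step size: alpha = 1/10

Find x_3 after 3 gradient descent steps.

f(x) = 3x^2 - 8x, f'(x) = 6x + (-8)
Step 1: f'(1) = -2, x_1 = 1 - 1/10 * -2 = 6/5
Step 2: f'(6/5) = -4/5, x_2 = 6/5 - 1/10 * -4/5 = 32/25
Step 3: f'(32/25) = -8/25, x_3 = 32/25 - 1/10 * -8/25 = 164/125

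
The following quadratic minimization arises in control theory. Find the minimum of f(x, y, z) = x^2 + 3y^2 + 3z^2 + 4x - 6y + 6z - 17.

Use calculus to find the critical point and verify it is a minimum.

f(x,y,z) = x^2 + 3y^2 + 3z^2 + 4x - 6y + 6z - 17
df/dx = 2x + (4) = 0 => x = -2
df/dy = 6y + (-6) = 0 => y = 1
df/dz = 6z + (6) = 0 => z = -1
f(-2,1,-1) = 1*(-2)^2 + 3*(1)^2 + 3*(-1)^2 + 4*(-2) + -6*(1) + 6*(-1) + -17 = -27
Hessian is diagonal with entries 2, 6, 6 > 0, confirmed minimum.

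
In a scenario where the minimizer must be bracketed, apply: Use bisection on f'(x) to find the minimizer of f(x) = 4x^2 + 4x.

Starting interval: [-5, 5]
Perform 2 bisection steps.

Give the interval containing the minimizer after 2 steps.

Finding critical point of f(x) = 4x^2 + 4x using bisection on f'(x) = 8x + 4.
f'(x) = 0 when x = -1/2.
Starting interval: [-5, 5]
Step 1: mid = 0, f'(mid) = 4, new interval = [-5, 0]
Step 2: mid = -5/2, f'(mid) = -16, new interval = [-5/2, 0]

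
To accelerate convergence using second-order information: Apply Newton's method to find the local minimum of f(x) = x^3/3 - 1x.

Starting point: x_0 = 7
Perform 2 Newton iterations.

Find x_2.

f(x) = x^3/3 - 1x
f'(x) = x^2 - 1, f''(x) = 2x
Newton update: x_{n+1} = x_n - (x_n^2 - 1)/(2*x_n)
Step 1: x_0 = 7, f'=48, f''=14, x_1 = 25/7
Step 2: x_1 = 25/7, f'=576/49, f''=50/7, x_2 = 337/175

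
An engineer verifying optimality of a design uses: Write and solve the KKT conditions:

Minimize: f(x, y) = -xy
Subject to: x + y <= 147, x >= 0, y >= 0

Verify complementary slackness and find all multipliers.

Problem: min -xy s.t. x + y <= 147 (multiplier lambda), x >= 0 (mu_x), y >= 0 (mu_y)
KKT stationarity: -y + lambda - mu_x = 0, -x + lambda - mu_y = 0, with lambda, mu_x, mu_y >= 0
Complementary slackness: lambda*(x + y - 147) = 0, mu_x*x = 0, mu_y*y = 0
If lambda = 0: y = -mu_x <= 0 and x = -mu_y <= 0 force x = y = 0 with f = 0; but x = y = 147/2 is feasible with f = -21609/4 < 0, so this is not the minimum. Hence lambda > 0 and x + y = 147.
Try x > 0, y > 0 (so mu_x = mu_y = 0): y = lambda, x = lambda => x = y = lambda
x + y = 147 => 2*lambda = 147 => lambda = 147/2
x* = y* = 147/2 > 0, consistent with mu_x = mu_y = 0.
(Any feasible point with x = 0 or y = 0 has f = 0 > -21609/4, so the minimum is not on those boundaries.)
min(-xy) = -21609/4 (i.e. max xy = 21609/4)
Multipliers: lambda = 147/2, mu_x = 0, mu_y = 0
Complementary slackness: lambda*(x + y - 147) = 147/2*(147/2 + 147/2 - 147) = 0, mu_x*x = 0*147/2 = 0, mu_y*y = 0*147/2 = 0. Satisfied.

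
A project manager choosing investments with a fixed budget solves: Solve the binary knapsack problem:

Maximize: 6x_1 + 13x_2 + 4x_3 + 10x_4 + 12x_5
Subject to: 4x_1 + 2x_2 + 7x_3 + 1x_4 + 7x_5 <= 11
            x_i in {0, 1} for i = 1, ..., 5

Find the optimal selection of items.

Items: item 1 (v=6, w=4), item 2 (v=13, w=2), item 3 (v=4, w=7), item 4 (v=10, w=1), item 5 (v=12, w=7)
Capacity: 11
Checking all 32 subsets (w = total weight, v = total value):
  {}: w = 0, v = 0
  {1}: w = 4, v = 6
  {2}: w = 2, v = 13
  {3}: w = 7, v = 4
  {4}: w = 1, v = 10
  {5}: w = 7, v = 12
  {1, 2}: w = 6, v = 19
  {1, 3}: w = 11, v = 10
  {1, 4}: w = 5, v = 16
  {1, 5}: w = 11, v = 18
  {2, 3}: w = 9, v = 17
  {2, 4}: w = 3, v = 23
  {2, 5}: w = 9, v = 25
  {3, 4}: w = 8, v = 14
  {3, 5}: w = 14 > 11, infeasible
  {4, 5}: w = 8, v = 22
  {1, 2, 3}: w = 13 > 11, infeasible
  {1, 2, 4}: w = 7, v = 29
  {1, 2, 5}: w = 13 > 11, infeasible
  {1, 3, 4}: w = 12 > 11, infeasible
  {1, 3, 5}: w = 18 > 11, infeasible
  {1, 4, 5}: w = 12 > 11, infeasible
  {2, 3, 4}: w = 10, v = 27
  {2, 3, 5}: w = 16 > 11, infeasible
  {2, 4, 5}: w = 10, v = 35
  {3, 4, 5}: w = 15 > 11, infeasible
  {1, 2, 3, 4}: w = 14 > 11, infeasible
  {1, 2, 3, 5}: w = 20 > 11, infeasible
  {1, 2, 4, 5}: w = 14 > 11, infeasible
  {1, 3, 4, 5}: w = 19 > 11, infeasible
  {2, 3, 4, 5}: w = 17 > 11, infeasible
  {1, 2, 3, 4, 5}: w = 21 > 11, infeasible
Best feasible subset: items [2, 4, 5]
Total weight: 10 <= 11, total value: 35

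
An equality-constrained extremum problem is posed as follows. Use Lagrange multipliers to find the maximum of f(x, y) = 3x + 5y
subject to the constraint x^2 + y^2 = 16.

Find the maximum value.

Set up Lagrange conditions: grad f = lambda * grad g
  3 = 2*lambda*x
  5 = 2*lambda*y
From these: x/y = 3/5, so x = 3t, y = 5t for some t.
Substitute into constraint: (3t)^2 + (5t)^2 = 16
  t^2 * 34 = 16
  t = sqrt(16/34)
Maximum = 3*x + 5*y = (3^2 + 5^2)*t = 34 * sqrt(16/34) = sqrt(544)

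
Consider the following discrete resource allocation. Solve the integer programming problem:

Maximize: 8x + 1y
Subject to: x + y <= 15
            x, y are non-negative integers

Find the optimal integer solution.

Objective: 8x + 1y, constraint: x + y <= 15
Coefficient of x is 8 >= coefficient of y is 1, so allocate the entire budget to x.
Optimal: x = 15, y = 0, value = 120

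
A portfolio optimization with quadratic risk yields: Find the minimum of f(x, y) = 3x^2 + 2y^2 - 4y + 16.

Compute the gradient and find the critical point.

f(x,y) = 3x^2 + 2y^2 - 4y + 16
df/dx = 6x + (0) = 0  =>  x = 0
df/dy = 4y + (-4) = 0  =>  y = 1
f(0, 1) = 3*(0)^2 + 2*(1)^2 + -4*(1) + 16 = 14
Hessian is diagonal with entries 6, 4 > 0, so this is a minimum.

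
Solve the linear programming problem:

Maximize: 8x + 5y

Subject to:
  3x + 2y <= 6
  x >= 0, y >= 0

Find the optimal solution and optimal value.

The feasible region has vertices at [(0, 0), (2, 0), (0, 3)].
Checking objective 8x + 5y at each vertex:
  (0, 0): 8*0 + 5*0 = 0
  (2, 0): 8*2 + 5*0 = 16
  (0, 3): 8*0 + 5*3 = 15
Maximum is 16 at (2, 0).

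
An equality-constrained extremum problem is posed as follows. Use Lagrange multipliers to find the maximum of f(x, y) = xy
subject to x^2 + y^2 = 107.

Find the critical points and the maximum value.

Lagrange conditions: y = 2*lambda*x and x = 2*lambda*y
If x = 0 then y = 0, violating the constraint, so x, y != 0.
Dividing: y/x = x/y => x^2 = y^2 => y = x or y = -x
Constraint: 2x^2 = 107 => x^2 = 107/2 => x = +/-sqrt(107/2)
Critical points: (sqrt(107/2), sqrt(107/2)), (-sqrt(107/2), -sqrt(107/2)), (sqrt(107/2), -sqrt(107/2)), (-sqrt(107/2), sqrt(107/2))
  y = x:  xy = x^2 = 107/2  at (sqrt(107/2), sqrt(107/2)) and (-sqrt(107/2), -sqrt(107/2))
  y = -x: xy = -x^2 = -107/2 at (sqrt(107/2), -sqrt(107/2)) and (-sqrt(107/2), sqrt(107/2))
Maximum xy = 107/2 at (sqrt(107/2), sqrt(107/2)) and (-sqrt(107/2), -sqrt(107/2))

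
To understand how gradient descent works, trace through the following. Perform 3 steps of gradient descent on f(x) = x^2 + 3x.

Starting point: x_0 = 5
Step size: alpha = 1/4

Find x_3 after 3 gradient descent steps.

f(x) = x^2 + 3x, f'(x) = 2x + (3)
Step 1: f'(5) = 13, x_1 = 5 - 1/4 * 13 = 7/4
Step 2: f'(7/4) = 13/2, x_2 = 7/4 - 1/4 * 13/2 = 1/8
Step 3: f'(1/8) = 13/4, x_3 = 1/8 - 1/4 * 13/4 = -11/16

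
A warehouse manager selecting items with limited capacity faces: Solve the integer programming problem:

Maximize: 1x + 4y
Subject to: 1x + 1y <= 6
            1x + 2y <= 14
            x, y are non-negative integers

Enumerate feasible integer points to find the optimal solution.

Constraint 1: 1x + 1y <= 6
Constraint 2: 1x + 2y <= 14
Feasible x range (need y >= 0): 0 <= x <= min(6/1, 14/1) => x in {0, ..., 6}.
Enumerate feasible integer points row by row (the coefficient of y is 4 > 0, so for each x the largest feasible y gives the best value):
  x = 0: y <= min((6 - 1*0)/1, (14 - 1*0)/2) => y in {0, ..., 6}; best 1*0 + 4*6 = 24
  x = 1: y <= min((6 - 1*1)/1, (14 - 1*1)/2) => y in {0, ..., 5}; best 1*1 + 4*5 = 21
  x = 2: y <= min((6 - 1*2)/1, (14 - 1*2)/2) => y in {0, ..., 4}; best 1*2 + 4*4 = 18
  x = 3: y <= min((6 - 1*3)/1, (14 - 1*3)/2) => y in {0, ..., 3}; best 1*3 + 4*3 = 15
  x = 4: y <= min((6 - 1*4)/1, (14 - 1*4)/2) => y in {0, ..., 2}; best 1*4 + 4*2 = 12
  x = 5: y <= min((6 - 1*5)/1, (14 - 1*5)/2) => y in {0, ..., 1}; best 1*5 + 4*1 = 9
  x = 6: y <= min((6 - 1*6)/1, (14 - 1*6)/2) => y in {0}; best 1*6 + 4*0 = 6
The maximum 1x + 4y = 24 is achieved at x = 0, y = 6.
Check: 1*0 + 1*6 = 6 <= 6 and 1*0 + 2*6 = 12 <= 14.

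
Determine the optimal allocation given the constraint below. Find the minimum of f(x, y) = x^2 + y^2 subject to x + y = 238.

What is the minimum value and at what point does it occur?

Substitute y = 238 - x into f(x,y) = x^2 + y^2:
g(x) = x^2 + (238 - x)^2 = 2x^2 - 476x + 56644
g'(x) = 4x - 476 = 0  =>  x = 119
y = 238 - 119 = 119
Minimum value = 119^2 + 119^2 = 28322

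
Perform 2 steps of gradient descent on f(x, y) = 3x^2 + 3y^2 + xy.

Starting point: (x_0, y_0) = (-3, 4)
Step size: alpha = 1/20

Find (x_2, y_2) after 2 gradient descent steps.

f(x,y) = 3x^2 + 3y^2 + xy
grad_x = 6x + 1y, grad_y = 6y + 1x
Step 1: grad = (-14, 21), (-23/10, 59/20)
Step 2: grad = (-217/20, 77/5), (-703/400, 109/50)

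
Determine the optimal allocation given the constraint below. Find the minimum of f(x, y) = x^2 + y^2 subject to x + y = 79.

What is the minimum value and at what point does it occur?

Substitute y = 79 - x into f(x,y) = x^2 + y^2:
g(x) = x^2 + (79 - x)^2 = 2x^2 - 158x + 6241
g'(x) = 4x - 158 = 0  =>  x = 79/2
y = 79 - 79/2 = 79/2
Minimum value = (79/2)^2 + (79/2)^2 = 6241/2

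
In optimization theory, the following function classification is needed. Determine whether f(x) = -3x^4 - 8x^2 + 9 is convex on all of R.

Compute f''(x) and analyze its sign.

f(x) = -3x^4 - 8x^2 + 9
f'(x) = -12x^3 + -16x
f''(x) = -36x^2 + -16
f''(x) = -36x^2 + -16 <= -16 < 0 for all x
Therefore, f is concave on R.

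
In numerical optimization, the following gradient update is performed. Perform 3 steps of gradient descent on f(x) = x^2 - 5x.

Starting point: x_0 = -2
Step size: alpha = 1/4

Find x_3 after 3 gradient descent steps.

f(x) = x^2 - 5x, f'(x) = 2x + (-5)
Step 1: f'(-2) = -9, x_1 = -2 - 1/4 * -9 = 1/4
Step 2: f'(1/4) = -9/2, x_2 = 1/4 - 1/4 * -9/2 = 11/8
Step 3: f'(11/8) = -9/4, x_3 = 11/8 - 1/4 * -9/4 = 31/16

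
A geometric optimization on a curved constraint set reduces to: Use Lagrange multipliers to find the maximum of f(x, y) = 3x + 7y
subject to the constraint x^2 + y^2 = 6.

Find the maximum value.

Set up Lagrange conditions: grad f = lambda * grad g
  3 = 2*lambda*x
  7 = 2*lambda*y
From these: x/y = 3/7, so x = 3t, y = 7t for some t.
Substitute into constraint: (3t)^2 + (7t)^2 = 6
  t^2 * 58 = 6
  t = sqrt(6/58)
Maximum = 3*x + 7*y = (3^2 + 7^2)*t = 58 * sqrt(6/58) = sqrt(348)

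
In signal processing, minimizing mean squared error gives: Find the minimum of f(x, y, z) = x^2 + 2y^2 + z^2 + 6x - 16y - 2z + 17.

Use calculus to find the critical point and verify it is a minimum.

f(x,y,z) = x^2 + 2y^2 + z^2 + 6x - 16y - 2z + 17
df/dx = 2x + (6) = 0 => x = -3
df/dy = 4y + (-16) = 0 => y = 4
df/dz = 2z + (-2) = 0 => z = 1
f(-3,4,1) = 1*(-3)^2 + 2*(4)^2 + 1*(1)^2 + 6*(-3) + -16*(4) + -2*(1) + 17 = -25
Hessian is diagonal with entries 2, 4, 2 > 0, confirmed minimum.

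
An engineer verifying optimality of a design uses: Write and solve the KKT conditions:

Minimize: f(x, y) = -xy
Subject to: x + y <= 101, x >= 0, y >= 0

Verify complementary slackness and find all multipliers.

Problem: min -xy s.t. x + y <= 101 (multiplier lambda), x >= 0 (mu_x), y >= 0 (mu_y)
KKT stationarity: -y + lambda - mu_x = 0, -x + lambda - mu_y = 0, with lambda, mu_x, mu_y >= 0
Complementary slackness: lambda*(x + y - 101) = 0, mu_x*x = 0, mu_y*y = 0
If lambda = 0: y = -mu_x <= 0 and x = -mu_y <= 0 force x = y = 0 with f = 0; but x = y = 101/2 is feasible with f = -10201/4 < 0, so this is not the minimum. Hence lambda > 0 and x + y = 101.
Try x > 0, y > 0 (so mu_x = mu_y = 0): y = lambda, x = lambda => x = y = lambda
x + y = 101 => 2*lambda = 101 => lambda = 101/2
x* = y* = 101/2 > 0, consistent with mu_x = mu_y = 0.
(Any feasible point with x = 0 or y = 0 has f = 0 > -10201/4, so the minimum is not on those boundaries.)
min(-xy) = -10201/4 (i.e. max xy = 10201/4)
Multipliers: lambda = 101/2, mu_x = 0, mu_y = 0
Complementary slackness: lambda*(x + y - 101) = 101/2*(101/2 + 101/2 - 101) = 0, mu_x*x = 0*101/2 = 0, mu_y*y = 0*101/2 = 0. Satisfied.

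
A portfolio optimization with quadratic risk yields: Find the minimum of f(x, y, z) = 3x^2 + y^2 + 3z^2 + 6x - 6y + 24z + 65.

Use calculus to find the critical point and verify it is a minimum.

f(x,y,z) = 3x^2 + y^2 + 3z^2 + 6x - 6y + 24z + 65
df/dx = 6x + (6) = 0 => x = -1
df/dy = 2y + (-6) = 0 => y = 3
df/dz = 6z + (24) = 0 => z = -4
f(-1,3,-4) = 3*(-1)^2 + 1*(3)^2 + 3*(-4)^2 + 6*(-1) + -6*(3) + 24*(-4) + 65 = 5
Hessian is diagonal with entries 6, 2, 6 > 0, confirmed minimum.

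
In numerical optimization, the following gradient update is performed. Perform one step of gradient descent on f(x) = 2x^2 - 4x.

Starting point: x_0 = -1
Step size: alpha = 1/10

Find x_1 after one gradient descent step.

f(x) = 2x^2 - 4x
f'(x) = 4x - 4
f'(-1) = 4*-1 + (-4) = -8
x_1 = x_0 - alpha * f'(x_0) = -1 - 1/10 * -8 = -1/5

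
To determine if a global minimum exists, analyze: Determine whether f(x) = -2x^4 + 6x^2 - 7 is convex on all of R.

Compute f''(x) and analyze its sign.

f(x) = -2x^4 + 6x^2 - 7
f'(x) = -8x^3 + 12x
f''(x) = -24x^2 + 12
f''(x) = -24x^2 + 12 -> -inf as |x| -> inf
Therefore, f is not globally convex on R.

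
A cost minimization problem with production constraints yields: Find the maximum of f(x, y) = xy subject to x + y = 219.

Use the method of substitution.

Substitute y = 219 - x into f(x,y) = xy:
g(x) = x(219 - x) = 219x - x^2
g'(x) = 219 - 2x = 0  =>  x = 219/2
y = 219 - 219/2 = 219/2
Maximum value = (219/2) * (219/2) = 47961/4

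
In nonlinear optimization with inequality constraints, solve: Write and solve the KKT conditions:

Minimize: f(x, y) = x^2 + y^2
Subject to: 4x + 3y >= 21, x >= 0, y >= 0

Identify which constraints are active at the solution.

KKT conditions for min x^2 + y^2 s.t. 4x + 3y >= 21, x >= 0, y >= 0:
Stationarity: 2x = mu*4 + mu_x, 2y = mu*3 + mu_y, with mu, mu_x, mu_y >= 0
Complementary slackness: mu*(4x + 3y - 21) = 0, mu_x*x = 0, mu_y*y = 0
(0, 0) is infeasible (4*0 + 3*0 < 21), so if mu = 0 stationarity would force x = mu_x/2 >= 0, y = mu_y/2 >= 0 with mu_x*x = mu_y*y = 0, i.e. x = y = 0: contradiction. Hence mu > 0 and 4x + 3y = 21 is active.
Try x > 0, y > 0 (so mu_x = mu_y = 0): x = 4*mu/2, y = 3*mu/2
Substitute: 4*(4*mu/2) + 3*(3*mu/2) = 21
  mu*25/2 = 21 => mu = 42/25
x* = 84/25 > 0, y* = 63/25 > 0, consistent with mu_x = mu_y = 0.
f is convex and the constraints are linear, so this KKT point is the global minimum.
f* = 441/25
Active constraints: 4x + 3y >= 21 (holds with equality, mu = 42/25 > 0); x >= 0 and y >= 0 are inactive (mu_x = mu_y = 0).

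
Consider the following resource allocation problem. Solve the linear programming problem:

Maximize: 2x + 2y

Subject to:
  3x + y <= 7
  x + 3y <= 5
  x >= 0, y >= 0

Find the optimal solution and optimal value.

Feasible vertices: (0, 0), (0, 5/3), (2, 1), (7/3, 0)
Objective 2x + 2y at each:
  (0, 0): 0
  (0, 5/3): 10/3
  (2, 1): 6
  (7/3, 0): 14/3
Maximum is 6 at (2, 1).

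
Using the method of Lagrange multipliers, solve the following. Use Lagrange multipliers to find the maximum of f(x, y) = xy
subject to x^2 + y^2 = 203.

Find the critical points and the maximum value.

Lagrange conditions: y = 2*lambda*x and x = 2*lambda*y
If x = 0 then y = 0, violating the constraint, so x, y != 0.
Dividing: y/x = x/y => x^2 = y^2 => y = x or y = -x
Constraint: 2x^2 = 203 => x^2 = 203/2 => x = +/-sqrt(203/2)
Critical points: (sqrt(203/2), sqrt(203/2)), (-sqrt(203/2), -sqrt(203/2)), (sqrt(203/2), -sqrt(203/2)), (-sqrt(203/2), sqrt(203/2))
  y = x:  xy = x^2 = 203/2  at (sqrt(203/2), sqrt(203/2)) and (-sqrt(203/2), -sqrt(203/2))
  y = -x: xy = -x^2 = -203/2 at (sqrt(203/2), -sqrt(203/2)) and (-sqrt(203/2), sqrt(203/2))
Maximum xy = 203/2 at (sqrt(203/2), sqrt(203/2)) and (-sqrt(203/2), -sqrt(203/2))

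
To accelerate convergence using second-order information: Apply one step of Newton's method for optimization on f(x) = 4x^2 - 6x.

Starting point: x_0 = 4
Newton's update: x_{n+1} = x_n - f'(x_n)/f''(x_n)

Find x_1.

f(x) = 4x^2 - 6x
f'(x) = 8x + (-6), f''(x) = 8
Newton step: x_1 = x_0 - f'(x_0)/f''(x_0)
f'(4) = 26
x_1 = 4 - 26/8 = 3/4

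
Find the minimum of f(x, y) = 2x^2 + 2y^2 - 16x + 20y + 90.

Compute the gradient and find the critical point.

f(x,y) = 2x^2 + 2y^2 - 16x + 20y + 90
df/dx = 4x + (-16) = 0  =>  x = 4
df/dy = 4y + (20) = 0  =>  y = -5
f(4, -5) = 2*(4)^2 + 2*(-5)^2 + -16*(4) + 20*(-5) + 90 = 8
Hessian is diagonal with entries 4, 4 > 0, so this is a minimum.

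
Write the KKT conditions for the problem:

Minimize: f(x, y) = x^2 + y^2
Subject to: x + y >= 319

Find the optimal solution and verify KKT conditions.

KKT conditions for min x^2 + y^2 s.t. x + y >= 319:
Stationarity: 2x = mu, 2y = mu
So x = y = mu/2.
Complementary slackness: mu*(x + y - 319) = 0
Primal feasibility: x + y >= 319; dual feasibility: mu >= 0
If mu = 0 then x = y = 0, but 0 + 0 < 319 is infeasible, so the constraint is active.
Constraint active: x + y = 2*(mu/2) = 319 => mu = 319
x = y = 319/2, f = 101761/2
Verify: stationarity 2*(319/2) = 319 = mu; primal 319/2 + 319/2 = 319 >= 319; dual mu = 319 >= 0; complementary slackness 319*(319 - 319) = 0. All KKT conditions hold.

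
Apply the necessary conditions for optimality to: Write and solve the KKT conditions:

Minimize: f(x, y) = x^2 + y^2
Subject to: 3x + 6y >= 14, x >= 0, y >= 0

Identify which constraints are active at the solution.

KKT conditions for min x^2 + y^2 s.t. 3x + 6y >= 14, x >= 0, y >= 0:
Stationarity: 2x = mu*3 + mu_x, 2y = mu*6 + mu_y, with mu, mu_x, mu_y >= 0
Complementary slackness: mu*(3x + 6y - 14) = 0, mu_x*x = 0, mu_y*y = 0
(0, 0) is infeasible (3*0 + 6*0 < 14), so if mu = 0 stationarity would force x = mu_x/2 >= 0, y = mu_y/2 >= 0 with mu_x*x = mu_y*y = 0, i.e. x = y = 0: contradiction. Hence mu > 0 and 3x + 6y = 14 is active.
Try x > 0, y > 0 (so mu_x = mu_y = 0): x = 3*mu/2, y = 6*mu/2
Substitute: 3*(3*mu/2) + 6*(6*mu/2) = 14
  mu*45/2 = 14 => mu = 28/45
x* = 14/15 > 0, y* = 28/15 > 0, consistent with mu_x = mu_y = 0.
f is convex and the constraints are linear, so this KKT point is the global minimum.
f* = 196/45
Active constraints: 3x + 6y >= 14 (holds with equality, mu = 28/45 > 0); x >= 0 and y >= 0 are inactive (mu_x = mu_y = 0).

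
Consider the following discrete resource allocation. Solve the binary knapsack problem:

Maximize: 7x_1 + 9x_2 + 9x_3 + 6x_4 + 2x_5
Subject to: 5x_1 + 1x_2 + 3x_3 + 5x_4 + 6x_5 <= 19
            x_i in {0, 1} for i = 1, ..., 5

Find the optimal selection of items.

Items: item 1 (v=7, w=5), item 2 (v=9, w=1), item 3 (v=9, w=3), item 4 (v=6, w=5), item 5 (v=2, w=6)
Capacity: 19
Checking all 32 subsets (w = total weight, v = total value):
  {}: w = 0, v = 0
  {1}: w = 5, v = 7
  {2}: w = 1, v = 9
  {3}: w = 3, v = 9
  {4}: w = 5, v = 6
  {5}: w = 6, v = 2
  {1, 2}: w = 6, v = 16
  {1, 3}: w = 8, v = 16
  {1, 4}: w = 10, v = 13
  {1, 5}: w = 11, v = 9
  {2, 3}: w = 4, v = 18
  {2, 4}: w = 6, v = 15
  {2, 5}: w = 7, v = 11
  {3, 4}: w = 8, v = 15
  {3, 5}: w = 9, v = 11
  {4, 5}: w = 11, v = 8
  {1, 2, 3}: w = 9, v = 25
  {1, 2, 4}: w = 11, v = 22
  {1, 2, 5}: w = 12, v = 18
  {1, 3, 4}: w = 13, v = 22
  {1, 3, 5}: w = 14, v = 18
  {1, 4, 5}: w = 16, v = 15
  {2, 3, 4}: w = 9, v = 24
  {2, 3, 5}: w = 10, v = 20
  {2, 4, 5}: w = 12, v = 17
  {3, 4, 5}: w = 14, v = 17
  {1, 2, 3, 4}: w = 14, v = 31
  {1, 2, 3, 5}: w = 15, v = 27
  {1, 2, 4, 5}: w = 17, v = 24
  {1, 3, 4, 5}: w = 19, v = 24
  {2, 3, 4, 5}: w = 15, v = 26
  {1, 2, 3, 4, 5}: w = 20 > 19, infeasible
Best feasible subset: items [1, 2, 3, 4]
Total weight: 14 <= 19, total value: 31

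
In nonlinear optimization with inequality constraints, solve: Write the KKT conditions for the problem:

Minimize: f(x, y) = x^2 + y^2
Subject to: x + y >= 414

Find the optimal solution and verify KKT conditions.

KKT conditions for min x^2 + y^2 s.t. x + y >= 414:
Stationarity: 2x = mu, 2y = mu
So x = y = mu/2.
Complementary slackness: mu*(x + y - 414) = 0
Primal feasibility: x + y >= 414; dual feasibility: mu >= 0
If mu = 0 then x = y = 0, but 0 + 0 < 414 is infeasible, so the constraint is active.
Constraint active: x + y = 2*(mu/2) = 414 => mu = 414
x = y = 207, f = 85698
Verify: stationarity 2*207 = 414 = mu; primal 207 + 207 = 414 >= 414; dual mu = 414 >= 0; complementary slackness 414*(414 - 414) = 0. All KKT conditions hold.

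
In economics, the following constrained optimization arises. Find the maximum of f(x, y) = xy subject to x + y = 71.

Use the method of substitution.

Substitute y = 71 - x into f(x,y) = xy:
g(x) = x(71 - x) = 71x - x^2
g'(x) = 71 - 2x = 0  =>  x = 71/2
y = 71 - 71/2 = 71/2
Maximum value = (71/2) * (71/2) = 5041/4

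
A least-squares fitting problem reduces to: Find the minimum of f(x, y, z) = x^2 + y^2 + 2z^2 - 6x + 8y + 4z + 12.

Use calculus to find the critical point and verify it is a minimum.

f(x,y,z) = x^2 + y^2 + 2z^2 - 6x + 8y + 4z + 12
df/dx = 2x + (-6) = 0 => x = 3
df/dy = 2y + (8) = 0 => y = -4
df/dz = 4z + (4) = 0 => z = -1
f(3,-4,-1) = 1*(3)^2 + 1*(-4)^2 + 2*(-1)^2 + -6*(3) + 8*(-4) + 4*(-1) + 12 = -15
Hessian is diagonal with entries 2, 2, 4 > 0, confirmed minimum.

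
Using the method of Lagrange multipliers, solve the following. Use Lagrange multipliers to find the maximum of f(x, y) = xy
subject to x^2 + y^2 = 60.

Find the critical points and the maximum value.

Lagrange conditions: y = 2*lambda*x and x = 2*lambda*y
If x = 0 then y = 0, violating the constraint, so x, y != 0.
Dividing: y/x = x/y => x^2 = y^2 => y = x or y = -x
Constraint: 2x^2 = 60 => x^2 = 30 => x = +/-sqrt(30)
Critical points: (sqrt(30), sqrt(30)), (-sqrt(30), -sqrt(30)), (sqrt(30), -sqrt(30)), (-sqrt(30), sqrt(30))
  y = x:  xy = x^2 = 30  at (sqrt(30), sqrt(30)) and (-sqrt(30), -sqrt(30))
  y = -x: xy = -x^2 = -30 at (sqrt(30), -sqrt(30)) and (-sqrt(30), sqrt(30))
Maximum xy = 30 at (sqrt(30), sqrt(30)) and (-sqrt(30), -sqrt(30))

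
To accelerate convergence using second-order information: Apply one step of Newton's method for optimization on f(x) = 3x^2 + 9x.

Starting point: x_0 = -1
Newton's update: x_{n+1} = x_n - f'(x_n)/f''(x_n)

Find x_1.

f(x) = 3x^2 + 9x
f'(x) = 6x + (9), f''(x) = 6
Newton step: x_1 = x_0 - f'(x_0)/f''(x_0)
f'(-1) = 3
x_1 = -1 - 3/6 = -3/2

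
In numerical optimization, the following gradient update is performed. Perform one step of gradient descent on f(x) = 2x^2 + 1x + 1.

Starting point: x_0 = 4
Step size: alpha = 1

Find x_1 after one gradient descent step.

f(x) = 2x^2 + 1x + 1
f'(x) = 4x + 1
f'(4) = 4*4 + (1) = 17
x_1 = x_0 - alpha * f'(x_0) = 4 - 1 * 17 = -13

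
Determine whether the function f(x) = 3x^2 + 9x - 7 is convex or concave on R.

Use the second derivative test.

f(x) = 3x^2 + 9x - 7
f'(x) = 6x + 9
f''(x) = 6
Since f''(x) = 6 > 0 for all x, f is convex on R.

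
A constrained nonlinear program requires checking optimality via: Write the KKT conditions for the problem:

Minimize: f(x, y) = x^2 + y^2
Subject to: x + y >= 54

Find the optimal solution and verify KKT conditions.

KKT conditions for min x^2 + y^2 s.t. x + y >= 54:
Stationarity: 2x = mu, 2y = mu
So x = y = mu/2.
Complementary slackness: mu*(x + y - 54) = 0
Primal feasibility: x + y >= 54; dual feasibility: mu >= 0
If mu = 0 then x = y = 0, but 0 + 0 < 54 is infeasible, so the constraint is active.
Constraint active: x + y = 2*(mu/2) = 54 => mu = 54
x = y = 27, f = 1458
Verify: stationarity 2*27 = 54 = mu; primal 27 + 27 = 54 >= 54; dual mu = 54 >= 0; complementary slackness 54*(54 - 54) = 0. All KKT conditions hold.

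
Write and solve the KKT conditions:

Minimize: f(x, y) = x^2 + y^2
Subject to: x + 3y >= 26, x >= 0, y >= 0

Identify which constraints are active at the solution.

KKT conditions for min x^2 + y^2 s.t. 1x + 3y >= 26, x >= 0, y >= 0:
Stationarity: 2x = mu*1 + mu_x, 2y = mu*3 + mu_y, with mu, mu_x, mu_y >= 0
Complementary slackness: mu*(x + 3y - 26) = 0, mu_x*x = 0, mu_y*y = 0
(0, 0) is infeasible (1*0 + 3*0 < 26), so if mu = 0 stationarity would force x = mu_x/2 >= 0, y = mu_y/2 >= 0 with mu_x*x = mu_y*y = 0, i.e. x = y = 0: contradiction. Hence mu > 0 and x + 3y = 26 is active.
Try x > 0, y > 0 (so mu_x = mu_y = 0): x = 1*mu/2, y = 3*mu/2
Substitute: 1*(1*mu/2) + 3*(3*mu/2) = 26
  mu*10/2 = 26 => mu = 26/5
x* = 13/5 > 0, y* = 39/5 > 0, consistent with mu_x = mu_y = 0.
f is convex and the constraints are linear, so this KKT point is the global minimum.
f* = 338/5
Active constraints: x + 3y >= 26 (holds with equality, mu = 26/5 > 0); x >= 0 and y >= 0 are inactive (mu_x = mu_y = 0).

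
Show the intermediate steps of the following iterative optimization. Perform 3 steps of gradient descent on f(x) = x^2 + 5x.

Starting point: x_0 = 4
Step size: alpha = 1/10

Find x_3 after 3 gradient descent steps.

f(x) = x^2 + 5x, f'(x) = 2x + (5)
Step 1: f'(4) = 13, x_1 = 4 - 1/10 * 13 = 27/10
Step 2: f'(27/10) = 52/5, x_2 = 27/10 - 1/10 * 52/5 = 83/50
Step 3: f'(83/50) = 208/25, x_3 = 83/50 - 1/10 * 208/25 = 207/250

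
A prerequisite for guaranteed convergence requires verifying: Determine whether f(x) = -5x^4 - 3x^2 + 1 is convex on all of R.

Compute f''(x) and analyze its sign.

f(x) = -5x^4 - 3x^2 + 1
f'(x) = -20x^3 + -6x
f''(x) = -60x^2 + -6
f''(x) = -60x^2 + -6 <= -6 < 0 for all x
Therefore, f is concave on R.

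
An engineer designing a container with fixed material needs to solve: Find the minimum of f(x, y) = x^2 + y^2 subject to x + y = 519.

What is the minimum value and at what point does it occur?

Substitute y = 519 - x into f(x,y) = x^2 + y^2:
g(x) = x^2 + (519 - x)^2 = 2x^2 - 1038x + 269361
g'(x) = 4x - 1038 = 0  =>  x = 519/2
y = 519 - 519/2 = 519/2
Minimum value = (519/2)^2 + (519/2)^2 = 269361/2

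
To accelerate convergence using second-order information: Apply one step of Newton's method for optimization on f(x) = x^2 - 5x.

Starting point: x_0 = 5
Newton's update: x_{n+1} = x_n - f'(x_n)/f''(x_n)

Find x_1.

f(x) = x^2 - 5x
f'(x) = 2x + (-5), f''(x) = 2
Newton step: x_1 = x_0 - f'(x_0)/f''(x_0)
f'(5) = 5
x_1 = 5 - 5/2 = 5/2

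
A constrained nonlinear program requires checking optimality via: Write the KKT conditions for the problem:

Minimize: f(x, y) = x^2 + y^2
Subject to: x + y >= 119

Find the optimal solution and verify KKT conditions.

KKT conditions for min x^2 + y^2 s.t. x + y >= 119:
Stationarity: 2x = mu, 2y = mu
So x = y = mu/2.
Complementary slackness: mu*(x + y - 119) = 0
Primal feasibility: x + y >= 119; dual feasibility: mu >= 0
If mu = 0 then x = y = 0, but 0 + 0 < 119 is infeasible, so the constraint is active.
Constraint active: x + y = 2*(mu/2) = 119 => mu = 119
x = y = 119/2, f = 14161/2
Verify: stationarity 2*(119/2) = 119 = mu; primal 119/2 + 119/2 = 119 >= 119; dual mu = 119 >= 0; complementary slackness 119*(119 - 119) = 0. All KKT conditions hold.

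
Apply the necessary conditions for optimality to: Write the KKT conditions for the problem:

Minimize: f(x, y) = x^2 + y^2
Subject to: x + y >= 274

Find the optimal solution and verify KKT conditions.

KKT conditions for min x^2 + y^2 s.t. x + y >= 274:
Stationarity: 2x = mu, 2y = mu
So x = y = mu/2.
Complementary slackness: mu*(x + y - 274) = 0
Primal feasibility: x + y >= 274; dual feasibility: mu >= 0
If mu = 0 then x = y = 0, but 0 + 0 < 274 is infeasible, so the constraint is active.
Constraint active: x + y = 2*(mu/2) = 274 => mu = 274
x = y = 137, f = 37538
Verify: stationarity 2*137 = 274 = mu; primal 137 + 137 = 274 >= 274; dual mu = 274 >= 0; complementary slackness 274*(274 - 274) = 0. All KKT conditions hold.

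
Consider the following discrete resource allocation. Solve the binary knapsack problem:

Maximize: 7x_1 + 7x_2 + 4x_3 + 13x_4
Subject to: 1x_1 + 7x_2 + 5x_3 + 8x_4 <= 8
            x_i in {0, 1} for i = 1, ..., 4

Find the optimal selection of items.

Items: item 1 (v=7, w=1), item 2 (v=7, w=7), item 3 (v=4, w=5), item 4 (v=13, w=8)
Capacity: 8
Checking all 16 subsets (w = total weight, v = total value):
  {}: w = 0, v = 0
  {1}: w = 1, v = 7
  {2}: w = 7, v = 7
  {3}: w = 5, v = 4
  {4}: w = 8, v = 13
  {1, 2}: w = 8, v = 14
  {1, 3}: w = 6, v = 11
  {1, 4}: w = 9 > 8, infeasible
  {2, 3}: w = 12 > 8, infeasible
  {2, 4}: w = 15 > 8, infeasible
  {3, 4}: w = 13 > 8, infeasible
  {1, 2, 3}: w = 13 > 8, infeasible
  {1, 2, 4}: w = 16 > 8, infeasible
  {1, 3, 4}: w = 14 > 8, infeasible
  {2, 3, 4}: w = 20 > 8, infeasible
  {1, 2, 3, 4}: w = 21 > 8, infeasible
Best feasible subset: items [1, 2]
Total weight: 8 <= 8, total value: 14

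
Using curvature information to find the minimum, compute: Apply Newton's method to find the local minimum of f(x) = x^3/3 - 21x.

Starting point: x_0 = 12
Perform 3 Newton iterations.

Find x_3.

f(x) = x^3/3 - 21x
f'(x) = x^2 - 21, f''(x) = 2x
Newton update: x_{n+1} = x_n - (x_n^2 - 21)/(2*x_n)
Step 1: x_0 = 12, f'=123, f''=24, x_1 = 55/8
Step 2: x_1 = 55/8, f'=1681/64, f''=55/4, x_2 = 4369/880
Step 3: x_2 = 4369/880, f'=2825761/774400, f''=4369/440, x_3 = 35350561/7689440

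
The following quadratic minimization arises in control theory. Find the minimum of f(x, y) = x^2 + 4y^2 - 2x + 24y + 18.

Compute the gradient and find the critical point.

f(x,y) = x^2 + 4y^2 - 2x + 24y + 18
df/dx = 2x + (-2) = 0  =>  x = 1
df/dy = 8y + (24) = 0  =>  y = -3
f(1, -3) = 1*(1)^2 + 4*(-3)^2 + -2*(1) + 24*(-3) + 18 = -19
Hessian is diagonal with entries 2, 8 > 0, so this is a minimum.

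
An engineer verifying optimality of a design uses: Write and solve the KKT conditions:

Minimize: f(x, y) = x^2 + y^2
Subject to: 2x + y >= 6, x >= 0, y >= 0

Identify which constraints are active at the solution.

KKT conditions for min x^2 + y^2 s.t. 2x + 1y >= 6, x >= 0, y >= 0:
Stationarity: 2x = mu*2 + mu_x, 2y = mu*1 + mu_y, with mu, mu_x, mu_y >= 0
Complementary slackness: mu*(2x + y - 6) = 0, mu_x*x = 0, mu_y*y = 0
(0, 0) is infeasible (2*0 + 1*0 < 6), so if mu = 0 stationarity would force x = mu_x/2 >= 0, y = mu_y/2 >= 0 with mu_x*x = mu_y*y = 0, i.e. x = y = 0: contradiction. Hence mu > 0 and 2x + y = 6 is active.
Try x > 0, y > 0 (so mu_x = mu_y = 0): x = 2*mu/2, y = 1*mu/2
Substitute: 2*(2*mu/2) + 1*(1*mu/2) = 6
  mu*5/2 = 6 => mu = 12/5
x* = 12/5 > 0, y* = 6/5 > 0, consistent with mu_x = mu_y = 0.
f is convex and the constraints are linear, so this KKT point is the global minimum.
f* = 36/5
Active constraints: 2x + y >= 6 (holds with equality, mu = 12/5 > 0); x >= 0 and y >= 0 are inactive (mu_x = mu_y = 0).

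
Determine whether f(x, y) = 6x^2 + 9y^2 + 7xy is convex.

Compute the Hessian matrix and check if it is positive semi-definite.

f(x,y) = 6x^2 + 9y^2 + 7xy
Hessian H = [[12, 7], [7, 18]]
trace(H) = 30, det(H) = 167
Eigenvalues: (30 +/- sqrt(232)) / 2 = 22.62, 7.384
Since both eigenvalues > 0, f is convex.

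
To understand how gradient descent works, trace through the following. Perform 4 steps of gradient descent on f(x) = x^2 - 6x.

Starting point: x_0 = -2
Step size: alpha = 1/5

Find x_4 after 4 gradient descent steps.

f(x) = x^2 - 6x, f'(x) = 2x + (-6)
Step 1: f'(-2) = -10, x_1 = -2 - 1/5 * -10 = 0
Step 2: f'(0) = -6, x_2 = 0 - 1/5 * -6 = 6/5
Step 3: f'(6/5) = -18/5, x_3 = 6/5 - 1/5 * -18/5 = 48/25
Step 4: f'(48/25) = -54/25, x_4 = 48/25 - 1/5 * -54/25 = 294/125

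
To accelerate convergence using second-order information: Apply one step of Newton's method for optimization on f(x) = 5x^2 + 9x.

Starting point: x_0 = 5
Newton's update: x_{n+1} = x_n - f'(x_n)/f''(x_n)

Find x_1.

f(x) = 5x^2 + 9x
f'(x) = 10x + (9), f''(x) = 10
Newton step: x_1 = x_0 - f'(x_0)/f''(x_0)
f'(5) = 59
x_1 = 5 - 59/10 = -9/10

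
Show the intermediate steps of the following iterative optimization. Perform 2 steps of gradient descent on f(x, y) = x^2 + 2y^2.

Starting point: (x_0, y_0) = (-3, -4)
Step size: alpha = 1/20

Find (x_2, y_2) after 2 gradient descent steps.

f(x,y) = x^2 + 2y^2
grad_x = 2x + 0y, grad_y = 4y + 0x
Step 1: grad = (-6, -16), (-27/10, -16/5)
Step 2: grad = (-27/5, -64/5), (-243/100, -64/25)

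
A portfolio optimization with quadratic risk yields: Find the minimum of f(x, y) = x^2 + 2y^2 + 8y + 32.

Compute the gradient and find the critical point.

f(x,y) = x^2 + 2y^2 + 8y + 32
df/dx = 2x + (0) = 0  =>  x = 0
df/dy = 4y + (8) = 0  =>  y = -2
f(0, -2) = 1*(0)^2 + 2*(-2)^2 + 8*(-2) + 32 = 24
Hessian is diagonal with entries 2, 4 > 0, so this is a minimum.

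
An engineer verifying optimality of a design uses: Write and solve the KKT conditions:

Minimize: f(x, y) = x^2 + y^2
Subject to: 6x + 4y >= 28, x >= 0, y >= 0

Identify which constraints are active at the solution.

KKT conditions for min x^2 + y^2 s.t. 6x + 4y >= 28, x >= 0, y >= 0:
Stationarity: 2x = mu*6 + mu_x, 2y = mu*4 + mu_y, with mu, mu_x, mu_y >= 0
Complementary slackness: mu*(6x + 4y - 28) = 0, mu_x*x = 0, mu_y*y = 0
(0, 0) is infeasible (6*0 + 4*0 < 28), so if mu = 0 stationarity would force x = mu_x/2 >= 0, y = mu_y/2 >= 0 with mu_x*x = mu_y*y = 0, i.e. x = y = 0: contradiction. Hence mu > 0 and 6x + 4y = 28 is active.
Try x > 0, y > 0 (so mu_x = mu_y = 0): x = 6*mu/2, y = 4*mu/2
Substitute: 6*(6*mu/2) + 4*(4*mu/2) = 28
  mu*52/2 = 28 => mu = 14/13
x* = 42/13 > 0, y* = 28/13 > 0, consistent with mu_x = mu_y = 0.
f is convex and the constraints are linear, so this KKT point is the global minimum.
f* = 196/13
Active constraints: 6x + 4y >= 28 (holds with equality, mu = 14/13 > 0); x >= 0 and y >= 0 are inactive (mu_x = mu_y = 0).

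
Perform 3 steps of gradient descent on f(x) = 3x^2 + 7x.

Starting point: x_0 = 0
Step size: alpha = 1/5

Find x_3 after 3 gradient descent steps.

f(x) = 3x^2 + 7x, f'(x) = 6x + (7)
Step 1: f'(0) = 7, x_1 = 0 - 1/5 * 7 = -7/5
Step 2: f'(-7/5) = -7/5, x_2 = -7/5 - 1/5 * -7/5 = -28/25
Step 3: f'(-28/25) = 7/25, x_3 = -28/25 - 1/5 * 7/25 = -147/125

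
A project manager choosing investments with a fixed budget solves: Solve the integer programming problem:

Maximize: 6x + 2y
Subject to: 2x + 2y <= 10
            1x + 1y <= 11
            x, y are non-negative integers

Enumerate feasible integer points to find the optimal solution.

Constraint 1: 2x + 2y <= 10
Constraint 2: 1x + 1y <= 11
Feasible x range (need y >= 0): 0 <= x <= min(10/2, 11/1) => x in {0, ..., 5}.
Enumerate feasible integer points row by row (the coefficient of y is 2 > 0, so for each x the largest feasible y gives the best value):
  x = 0: y <= min((10 - 2*0)/2, (11 - 1*0)/1) => y in {0, ..., 5}; best 6*0 + 2*5 = 10
  x = 1: y <= min((10 - 2*1)/2, (11 - 1*1)/1) => y in {0, ..., 4}; best 6*1 + 2*4 = 14
  x = 2: y <= min((10 - 2*2)/2, (11 - 1*2)/1) => y in {0, ..., 3}; best 6*2 + 2*3 = 18
  x = 3: y <= min((10 - 2*3)/2, (11 - 1*3)/1) => y in {0, ..., 2}; best 6*3 + 2*2 = 22
  x = 4: y <= min((10 - 2*4)/2, (11 - 1*4)/1) => y in {0, ..., 1}; best 6*4 + 2*1 = 26
  x = 5: y <= min((10 - 2*5)/2, (11 - 1*5)/1) => y in {0}; best 6*5 + 2*0 = 30
The maximum 6x + 2y = 30 is achieved at x = 5, y = 0.
Check: 2*5 + 2*0 = 10 <= 10 and 1*5 + 1*0 = 5 <= 11.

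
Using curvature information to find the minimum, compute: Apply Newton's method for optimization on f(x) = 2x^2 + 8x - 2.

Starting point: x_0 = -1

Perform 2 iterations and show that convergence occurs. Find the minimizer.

f(x) = 2x^2 + 8x - 2, f'(x) = 4x + (8), f''(x) = 4
Step 1: f'(-1) = 4, x_1 = -1 - 4/4 = -2
Step 2: f'(-2) = 0, x_2 = -2 (converged)
Newton's method converges in 1 step for quadratics.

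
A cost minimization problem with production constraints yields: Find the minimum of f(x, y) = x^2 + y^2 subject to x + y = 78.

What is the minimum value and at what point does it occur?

Substitute y = 78 - x into f(x,y) = x^2 + y^2:
g(x) = x^2 + (78 - x)^2 = 2x^2 - 156x + 6084
g'(x) = 4x - 156 = 0  =>  x = 39
y = 78 - 39 = 39
Minimum value = 39^2 + 39^2 = 3042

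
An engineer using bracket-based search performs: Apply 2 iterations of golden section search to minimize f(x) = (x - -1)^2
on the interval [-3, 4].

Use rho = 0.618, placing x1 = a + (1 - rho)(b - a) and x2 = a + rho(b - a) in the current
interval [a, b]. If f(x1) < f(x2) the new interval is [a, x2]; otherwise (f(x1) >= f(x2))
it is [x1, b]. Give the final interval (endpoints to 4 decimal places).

Golden section search for min of f(x) = (x - -1)^2 on [-3, 4].
Each step: x1 = a + (1 - rho)(b - a), x2 = a + rho(b - a); if f(x1) < f(x2) keep [a, x2], otherwise keep [x1, b].
Step 1: [-3.0000, 4.0000], x1=-0.3260 (f=0.4543), x2=1.3260 (f=5.4103); f(x1) < f(x2) => keep [-3.0000, 1.3260]
Step 2: [-3.0000, 1.3260], x1=-1.3475 (f=0.1207), x2=-0.3265 (f=0.4536); f(x1) < f(x2) => keep [-3.0000, -0.3265]
Final interval: [-3.0000, -0.3265]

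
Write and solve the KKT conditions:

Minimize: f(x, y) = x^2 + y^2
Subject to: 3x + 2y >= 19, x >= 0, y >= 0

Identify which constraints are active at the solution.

KKT conditions for min x^2 + y^2 s.t. 3x + 2y >= 19, x >= 0, y >= 0:
Stationarity: 2x = mu*3 + mu_x, 2y = mu*2 + mu_y, with mu, mu_x, mu_y >= 0
Complementary slackness: mu*(3x + 2y - 19) = 0, mu_x*x = 0, mu_y*y = 0
(0, 0) is infeasible (3*0 + 2*0 < 19), so if mu = 0 stationarity would force x = mu_x/2 >= 0, y = mu_y/2 >= 0 with mu_x*x = mu_y*y = 0, i.e. x = y = 0: contradiction. Hence mu > 0 and 3x + 2y = 19 is active.
Try x > 0, y > 0 (so mu_x = mu_y = 0): x = 3*mu/2, y = 2*mu/2
Substitute: 3*(3*mu/2) + 2*(2*mu/2) = 19
  mu*13/2 = 19 => mu = 38/13
x* = 57/13 > 0, y* = 38/13 > 0, consistent with mu_x = mu_y = 0.
f is convex and the constraints are linear, so this KKT point is the global minimum.
f* = 361/13
Active constraints: 3x + 2y >= 19 (holds with equality, mu = 38/13 > 0); x >= 0 and y >= 0 are inactive (mu_x = mu_y = 0).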